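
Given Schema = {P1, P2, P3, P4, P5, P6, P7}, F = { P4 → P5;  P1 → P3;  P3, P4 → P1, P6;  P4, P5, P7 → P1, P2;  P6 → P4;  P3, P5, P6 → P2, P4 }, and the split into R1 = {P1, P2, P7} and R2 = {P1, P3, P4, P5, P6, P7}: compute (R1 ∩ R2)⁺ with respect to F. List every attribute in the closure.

R1 ∩ R2 = {P1, P7}.
P1 → P3 applies, adding P3
Closure: {P1, P3, P7}.

P1, P3, P7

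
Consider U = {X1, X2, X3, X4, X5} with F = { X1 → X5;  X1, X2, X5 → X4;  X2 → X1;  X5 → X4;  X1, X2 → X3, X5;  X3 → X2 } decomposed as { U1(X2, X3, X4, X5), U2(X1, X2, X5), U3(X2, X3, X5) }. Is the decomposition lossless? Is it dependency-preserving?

Lossless test (chase): Rows 1 and 2 agree on X2; apply X2→X1 and equate their X1 entries. Rows 1 and 3 agree on X2; apply X2→X1 and equate their X1 entries. Rows 1 and 2 agree on X5; apply X5→X4 and equate their X4 entries. Rows 1 and 3 agree on X5; apply X5→X4 and equate their X4 entries. Rows 1 and 2 agree on X1, X2; apply X1, X2→X3, X5 and equate their X3, X5 entries. Row 1 is now all distinguished symbols — the join is lossless.
Dependency preservation: X1, X2, X5 → X4; X1, X2 → X3, X5 are not contained in any single fragment, but the restricted closure of each left-hand side across the fragments still reaches the right-hand side; the remaining FDs each lie inside some fragment. All dependencies are preserved.

lossless and dependency-preserving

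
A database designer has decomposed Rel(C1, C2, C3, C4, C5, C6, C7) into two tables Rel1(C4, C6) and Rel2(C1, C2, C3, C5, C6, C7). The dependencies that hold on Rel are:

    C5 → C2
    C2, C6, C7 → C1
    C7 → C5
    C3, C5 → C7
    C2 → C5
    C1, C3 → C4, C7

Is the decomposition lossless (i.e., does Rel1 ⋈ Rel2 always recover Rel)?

Common attributes: Rel1 ∩ Rel2 = {C6}.
No dependency enlarges {C6}, so (C6)⁺ = {C6}.
The closure contains neither all of Rel1 = {C4, C6} nor all of Rel2 = {C1, C2, C3, C5, C6, C7}, so the common attributes are not a superkey of either fragment. The join is lossy.

No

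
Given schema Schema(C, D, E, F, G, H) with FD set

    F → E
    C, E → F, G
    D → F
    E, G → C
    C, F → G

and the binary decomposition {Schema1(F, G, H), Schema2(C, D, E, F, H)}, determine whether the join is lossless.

Common attributes: Schema1 ∩ Schema2 = {F, H}.
Closure of {F, H}: F → E applies, adding E. So (F, H)⁺ = {E, F, H}.
The closure contains neither all of Schema1 = {F, G, H} nor all of Schema2 = {C, D, E, F, H}, so the common attributes are not a superkey of either fragment. The join is lossy.

No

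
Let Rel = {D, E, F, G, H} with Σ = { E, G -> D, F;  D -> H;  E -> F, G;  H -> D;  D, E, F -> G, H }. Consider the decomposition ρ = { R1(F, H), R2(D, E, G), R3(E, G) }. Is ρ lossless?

No

Chase test. Columns are D, E, F, G, H; row i has aⱼ where attribute j ∈ Ri, else bᵢⱼ.
Initial tableau (one row per fragment):
  row 1: b11 b12 a3 b14 a5
  row 2: a1 a2 b23 a4 b25
  row 3: b31 a2 b33 a4 b35
Rows 2 and 3 agree on E, G; apply E, G→D, F and equate their D, F entries.
Rows 2 and 3 agree on D; apply D→H and equate their H entries.
No row becomes fully distinguished — the join is lossy.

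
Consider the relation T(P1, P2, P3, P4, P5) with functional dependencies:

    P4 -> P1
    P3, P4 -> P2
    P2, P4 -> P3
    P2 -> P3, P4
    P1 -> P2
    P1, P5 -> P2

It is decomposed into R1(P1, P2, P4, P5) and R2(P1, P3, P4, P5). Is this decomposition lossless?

Common attributes: R1 ∩ R2 = {P1, P4, P5}.
Closure of {P1, P4, P5}: P1 → P2 applies, adding P2; P2, P4 → P3 applies, adding P3. So (P1, P4, P5)⁺ = {P1, P2, P3, P4, P5}.
This closure contains every attribute of R1, so R1 ∩ R2 → R1. The join is lossless.

Yes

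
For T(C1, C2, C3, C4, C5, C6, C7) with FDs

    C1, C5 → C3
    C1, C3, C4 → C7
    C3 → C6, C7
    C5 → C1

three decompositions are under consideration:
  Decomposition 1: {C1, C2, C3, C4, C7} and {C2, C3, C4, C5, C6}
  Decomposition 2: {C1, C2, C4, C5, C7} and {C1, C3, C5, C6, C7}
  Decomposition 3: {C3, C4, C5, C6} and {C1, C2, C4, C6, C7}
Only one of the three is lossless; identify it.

Decomposition 1: common = {C2, C3, C4}, closure = {C2, C3, C4, C6, C7} → lossy.
Decomposition 2: common = {C1, C5, C7}, closure = {C1, C3, C5, C6, C7} → lossless.
Decomposition 3: common = {C4, C6}, closure = {C4, C6} → lossy.

Decomposition 2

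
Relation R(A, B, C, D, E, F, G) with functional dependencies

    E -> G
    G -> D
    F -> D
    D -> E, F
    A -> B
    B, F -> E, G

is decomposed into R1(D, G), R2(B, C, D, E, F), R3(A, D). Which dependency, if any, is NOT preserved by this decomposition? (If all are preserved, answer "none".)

A -> B

Check A → B: no single fragment contains all of {A, B}, and the restricted closure of {A} across the fragments never reaches {B}.
E → G is preserved.
G → D is preserved.
F → D is preserved.
D → E, F is preserved.
B, F → E, G is preserved.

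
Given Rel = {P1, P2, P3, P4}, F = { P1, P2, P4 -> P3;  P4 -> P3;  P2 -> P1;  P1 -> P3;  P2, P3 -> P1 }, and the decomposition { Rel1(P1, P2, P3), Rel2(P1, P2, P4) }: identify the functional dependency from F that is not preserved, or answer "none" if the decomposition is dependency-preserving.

Check P4 → P3: no single fragment contains all of {P3, P4}, and the restricted closure of {P4} across the fragments never reaches {P3}.
P1, P2, P4 → P3 is preserved.
P2 → P1 is preserved.
P1 → P3 is preserved.
P2, P3 → P1 is preserved.

P4 -> P3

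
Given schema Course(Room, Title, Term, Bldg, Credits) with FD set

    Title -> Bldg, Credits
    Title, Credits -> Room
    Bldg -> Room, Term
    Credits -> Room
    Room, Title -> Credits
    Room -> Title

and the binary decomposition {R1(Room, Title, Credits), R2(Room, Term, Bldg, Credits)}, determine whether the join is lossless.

Common attributes: R1 ∩ R2 = {Room, Credits}.
Closure of {Room, Credits}: Room → Title applies, adding Title; Title → Bldg, Credits applies, adding Bldg; Bldg → Room, Term applies, adding Term. So (Room, Credits)⁺ = {Room, Title, Term, Bldg, Credits}.
This closure contains every attribute of R1, so R1 ∩ R2 → R1. The join is lossless.

Yes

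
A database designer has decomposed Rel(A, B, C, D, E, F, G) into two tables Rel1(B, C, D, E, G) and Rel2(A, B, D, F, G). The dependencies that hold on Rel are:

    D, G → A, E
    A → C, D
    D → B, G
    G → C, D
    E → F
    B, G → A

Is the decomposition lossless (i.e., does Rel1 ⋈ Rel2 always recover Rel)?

Common attributes: Rel1 ∩ Rel2 = {B, D, G}.
Closure of {B, D, G}: D, G → A, E applies, adding A, E; A → C, D applies, adding C; E → F applies, adding F. So (B, D, G)⁺ = {A, B, C, D, E, F, G}.
This closure contains every attribute of Rel1, so Rel1 ∩ Rel2 → Rel1. The join is lossless.

Yes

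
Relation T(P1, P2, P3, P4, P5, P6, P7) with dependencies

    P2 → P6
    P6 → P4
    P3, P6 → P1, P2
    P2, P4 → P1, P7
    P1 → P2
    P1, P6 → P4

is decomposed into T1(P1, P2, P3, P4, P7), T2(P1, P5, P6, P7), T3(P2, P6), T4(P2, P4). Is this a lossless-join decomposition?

No

Chase test. Columns are P1, P2, P3, P4, P5, P6, P7; row i has aⱼ where attribute j ∈ Ti, else bᵢⱼ.
Initial tableau (one row per fragment):
  row 1: a1 a2 a3 a4 b15 b16 a7
  row 2: a1 b22 b23 b24 a5 a6 a7
  row 3: b31 a2 b33 b34 b35 a6 b37
  row 4: b41 a2 b43 a4 b45 b46 b47
Rows 1 and 3 agree on P2; apply P2→P6 and equate their P6 entries.
Rows 1 and 4 agree on P2; apply P2→P6 and equate their P6 entries.
Rows 1 and 2 agree on P6; apply P6→P4 and equate their P4 entries.
Rows 1 and 3 agree on P6; apply P6→P4 and equate their P4 entries.
Rows 1 and 3 agree on P2, P4; apply P2, P4→P1, P7 and equate their P1, P7 entries.
Rows 1 and 4 agree on P2, P4; apply P2, P4→P1, P7 and equate their P1, P7 entries.
Rows 1 and 2 agree on P1; apply P1→P2 and equate their P2 entries.
No row becomes fully distinguished — the join is lossy.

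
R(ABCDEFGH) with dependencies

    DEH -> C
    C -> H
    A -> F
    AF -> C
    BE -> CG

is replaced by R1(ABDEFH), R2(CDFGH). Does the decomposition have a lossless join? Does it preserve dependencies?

lossy and not dependency-preserving

Lossless test: (DFH)⁺ = {DFH}, which is a superkey of neither fragment — lossy.
Dependency preservation: the restricted closure of {DEH} across the fragments never reaches {C}, so DEH → C cannot be enforced without a join — not preserved.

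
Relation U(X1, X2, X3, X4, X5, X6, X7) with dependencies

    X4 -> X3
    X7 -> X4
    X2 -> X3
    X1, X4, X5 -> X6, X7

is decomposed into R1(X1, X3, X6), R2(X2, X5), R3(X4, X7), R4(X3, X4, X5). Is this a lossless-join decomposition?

No

Chase test. Columns are X1, X2, X3, X4, X5, X6, X7; row i has aⱼ where attribute j ∈ Ri, else bᵢⱼ.
Initial tableau (one row per fragment):
  row 1: a1 b12 a3 b14 b15 a6 b17
  row 2: b21 a2 b23 b24 a5 b26 b27
  row 3: b31 b32 b33 a4 b35 b36 a7
  row 4: b41 b42 a3 a4 a5 b46 b47
Rows 3 and 4 agree on X4; apply X4→X3 and equate their X3 entries.
No row becomes fully distinguished — the join is lossy.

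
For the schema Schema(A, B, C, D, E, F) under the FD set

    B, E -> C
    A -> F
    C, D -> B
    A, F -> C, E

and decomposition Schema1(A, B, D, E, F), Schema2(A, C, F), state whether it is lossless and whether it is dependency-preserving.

lossless but not dependency-preserving

Lossless test: (A, F)⁺ = {A, C, E, F}, which contains all of one fragment — lossless.
Dependency preservation: the restricted closure of {B, E} across the fragments never reaches {C}, so B, E → C cannot be enforced without a join — not preserved.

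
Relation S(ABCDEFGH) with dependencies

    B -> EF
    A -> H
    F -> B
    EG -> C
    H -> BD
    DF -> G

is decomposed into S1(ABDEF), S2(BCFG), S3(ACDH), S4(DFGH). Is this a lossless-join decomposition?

Chase test. Columns are ABCDEFGH; row i has aⱼ where attribute j ∈ Si, else bᵢⱼ.
Initial tableau (one row per fragment):
  row 1: a1 a2 b13 a4 a5 a6 b17 b18
  row 2: b21 a2 a3 b24 b25 a6 a7 b28
  row 3: a1 b32 a3 a4 b35 b36 b37 a8
  row 4: b41 b42 b43 a4 b45 a6 a7 a8
Rows 1 and 2 agree on B; apply B→EF and equate their EF entries.
Rows 1 and 3 agree on A; apply A→H and equate their H entries.
Rows 1 and 4 agree on F; apply F→B and equate their B entries.
Rows 1 and 3 agree on H; apply H→BD and equate their BD entries.
Rows 1 and 4 agree on DF; apply DF→G and equate their G entries.
Rows 1 and 3 agree on B; apply B→EF and equate their EF entries.
Rows 1 and 4 agree on B; apply B→EF and equate their EF entries.
Rows 1 and 2 agree on EG; apply EG→C and equate their C entries.
Rows 1 and 4 agree on EG; apply EG→C and equate their C entries.
Rows 1 and 3 agree on DF; apply DF→G and equate their G entries.
Row 1 is now all distinguished symbols — the join is lossless.

Yes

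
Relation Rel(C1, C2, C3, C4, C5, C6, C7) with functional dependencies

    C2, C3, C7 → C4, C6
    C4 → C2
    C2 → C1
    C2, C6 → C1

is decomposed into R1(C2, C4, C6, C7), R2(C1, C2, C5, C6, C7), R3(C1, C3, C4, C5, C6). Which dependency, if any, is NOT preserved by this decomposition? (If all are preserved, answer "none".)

C2, C3, C7 → C4, C6

Check C2, C3, C7 → C4, C6: no single fragment contains all of {C2, C3, C4, C6, C7}, and the restricted closure of {C2, C3, C7} across the fragments never reaches {C4, C6}.
C4 → C2 is preserved.
C2 → C1 is preserved.
C2, C6 → C1 is preserved.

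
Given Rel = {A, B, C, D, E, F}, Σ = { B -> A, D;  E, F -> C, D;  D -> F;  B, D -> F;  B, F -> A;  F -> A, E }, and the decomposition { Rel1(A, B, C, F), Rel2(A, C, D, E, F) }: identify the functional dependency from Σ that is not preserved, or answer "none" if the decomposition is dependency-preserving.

B → A, D: restricted closure across fragments reaches A, D.
E, F → C, D lies within Rel2.
D → F lies within Rel2.
B, D → F: restricted closure across fragments reaches F.
B, F → A lies within Rel1.
F → A, E lies within Rel2.
Every dependency is enforceable on the fragments, so the decomposition is dependency-preserving.

none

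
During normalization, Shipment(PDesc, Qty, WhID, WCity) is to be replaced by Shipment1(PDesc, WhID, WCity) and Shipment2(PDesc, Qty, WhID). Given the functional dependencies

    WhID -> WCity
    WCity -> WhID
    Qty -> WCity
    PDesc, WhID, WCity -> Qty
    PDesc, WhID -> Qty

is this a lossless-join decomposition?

Yes

Common attributes: Shipment1 ∩ Shipment2 = {PDesc, WhID}.
Closure of {PDesc, WhID}: WhID → WCity applies, adding WCity; PDesc, WhID, WCity → Qty applies, adding Qty. So (PDesc, WhID)⁺ = {PDesc, Qty, WhID, WCity}.
This closure contains every attribute of Shipment1, so Shipment1 ∩ Shipment2 → Shipment1. The join is lossless.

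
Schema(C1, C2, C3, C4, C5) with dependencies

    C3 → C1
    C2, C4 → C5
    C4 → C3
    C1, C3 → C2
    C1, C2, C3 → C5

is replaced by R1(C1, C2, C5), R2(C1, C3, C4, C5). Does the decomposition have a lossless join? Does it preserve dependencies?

lossy and not dependency-preserving

Lossless test: (C1, C5)⁺ = {C1, C5}, which is a superkey of neither fragment — lossy.
Dependency preservation: the restricted closure of {C1, C3} across the fragments never reaches {C2}, so C1, C3 → C2 cannot be enforced without a join — not preserved.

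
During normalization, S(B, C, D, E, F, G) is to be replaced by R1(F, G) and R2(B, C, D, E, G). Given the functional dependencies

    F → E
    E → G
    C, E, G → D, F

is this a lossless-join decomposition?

No

Common attributes: R1 ∩ R2 = {G}.
No dependency enlarges {G}, so (G)⁺ = {G}.
The closure contains neither all of R1 = {F, G} nor all of R2 = {B, C, D, E, G}, so the common attributes are not a superkey of either fragment. The join is lossy.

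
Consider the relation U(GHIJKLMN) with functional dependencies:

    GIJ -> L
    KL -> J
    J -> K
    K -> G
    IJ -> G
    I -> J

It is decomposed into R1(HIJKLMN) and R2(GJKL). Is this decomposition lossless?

Common attributes: R1 ∩ R2 = {JKL}.
Closure of {JKL}: K → G applies, adding G. So (JKL)⁺ = {GJKL}.
This closure contains every attribute of R2, so R1 ∩ R2 → R2. The join is lossless.

Yes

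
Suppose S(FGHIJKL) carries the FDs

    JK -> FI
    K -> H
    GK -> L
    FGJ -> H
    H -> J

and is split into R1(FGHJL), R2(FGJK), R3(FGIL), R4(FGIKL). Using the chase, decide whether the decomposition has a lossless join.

Yes

Chase test. Columns are FGHIJKL; row i has aⱼ where attribute j ∈ Ri, else bᵢⱼ.
Initial tableau (one row per fragment):
  row 1: a1 a2 a3 b14 a5 b16 a7
  row 2: a1 a2 b23 b24 a5 a6 b27
  row 3: a1 a2 b33 a4 b35 b36 a7
  row 4: a1 a2 b43 a4 b45 a6 a7
Rows 2 and 4 agree on K; apply K→H and equate their H entries.
Rows 2 and 4 agree on GK; apply GK→L and equate their L entries.
Rows 1 and 2 agree on FGJ; apply FGJ→H and equate their H entries.
Rows 1 and 4 agree on H; apply H→J and equate their J entries.
Rows 2 and 4 agree on JK; apply JK→FI and equate their FI entries.
Row 2 is now all distinguished symbols — the join is lossless.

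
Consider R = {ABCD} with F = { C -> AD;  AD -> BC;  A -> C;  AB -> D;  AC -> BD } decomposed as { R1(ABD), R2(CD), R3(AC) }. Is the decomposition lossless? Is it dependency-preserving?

Lossless test (chase): Rows 2 and 3 agree on C; apply C→AD and equate their AD entries. Rows 1 and 2 agree on AD; apply AD→BC and equate their BC entries. Rows 1 and 3 agree on AD; apply AD→BC and equate their BC entries. Row 1 is now all distinguished symbols — the join is lossless.
Dependency preservation: C → AD; AD → BC; AC → BD are not contained in any single fragment, but the restricted closure of each left-hand side across the fragments still reaches the right-hand side; the remaining FDs each lie inside some fragment. All dependencies are preserved.

lossless and dependency-preserving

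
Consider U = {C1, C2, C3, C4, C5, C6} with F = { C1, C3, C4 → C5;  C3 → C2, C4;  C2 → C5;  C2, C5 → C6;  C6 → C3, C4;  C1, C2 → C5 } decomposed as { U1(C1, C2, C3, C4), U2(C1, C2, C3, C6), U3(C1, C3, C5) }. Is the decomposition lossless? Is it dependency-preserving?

lossless and dependency-preserving

Lossless test (chase): Rows 1 and 2 agree on C3; apply C3→C2, C4 and equate their C2, C4 entries. Rows 1 and 3 agree on C3; apply C3→C2, C4 and equate their C2, C4 entries. Rows 1 and 2 agree on C2; apply C2→C5 and equate their C5 entries. Rows 1 and 3 agree on C2; apply C2→C5 and equate their C5 entries. Rows 1 and 2 agree on C2, C5; apply C2, C5→C6 and equate their C6 entries. Rows 1 and 3 agree on C2, C5; apply C2, C5→C6 and equate their C6 entries. Row 1 is now all distinguished symbols — the join is lossless.
Dependency preservation: C1, C3, C4 → C5; C2 → C5; C2, C5 → C6; C6 → C3, C4; C1, C2 → C5 are not contained in any single fragment, but the restricted closure of each left-hand side across the fragments still reaches the right-hand side; the remaining FDs each lie inside some fragment. All dependencies are preserved.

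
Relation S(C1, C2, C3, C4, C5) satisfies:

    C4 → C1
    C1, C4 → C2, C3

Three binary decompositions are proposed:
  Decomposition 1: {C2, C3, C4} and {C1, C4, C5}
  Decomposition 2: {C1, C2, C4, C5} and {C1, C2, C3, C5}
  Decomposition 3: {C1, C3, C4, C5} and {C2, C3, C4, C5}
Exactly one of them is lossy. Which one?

Decomposition 1: common = {C4}, closure = {C1, C2, C3, C4} → lossless.
Decomposition 2: common = {C1, C2, C5}, closure = {C1, C2, C5} → lossy.
Decomposition 3: common = {C3, C4, C5}, closure = {C1, C2, C3, C4, C5} → lossless.

Decomposition 2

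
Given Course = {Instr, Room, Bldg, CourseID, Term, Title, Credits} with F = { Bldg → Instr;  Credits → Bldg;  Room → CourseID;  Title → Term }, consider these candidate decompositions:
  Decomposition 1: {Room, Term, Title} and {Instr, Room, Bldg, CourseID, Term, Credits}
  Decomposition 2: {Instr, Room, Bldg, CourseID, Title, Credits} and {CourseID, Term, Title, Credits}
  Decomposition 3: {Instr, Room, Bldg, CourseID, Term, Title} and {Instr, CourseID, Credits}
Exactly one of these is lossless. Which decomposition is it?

Decomposition 2

Decomposition 1: common = {Room, Term}, closure = {Room, CourseID, Term} → lossy.
Decomposition 2: common = {CourseID, Title, Credits}, closure = {Instr, Bldg, CourseID, Term, Title, Credits} → lossless.
Decomposition 3: common = {Instr, CourseID}, closure = {Instr, CourseID} → lossy.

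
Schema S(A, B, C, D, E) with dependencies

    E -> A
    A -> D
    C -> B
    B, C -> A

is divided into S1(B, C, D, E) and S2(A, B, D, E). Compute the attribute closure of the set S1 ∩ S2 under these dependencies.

S1 ∩ S2 = {B, D, E}.
E → A applies, adding A
Closure: {A, B, D, E}.

A, B, D, E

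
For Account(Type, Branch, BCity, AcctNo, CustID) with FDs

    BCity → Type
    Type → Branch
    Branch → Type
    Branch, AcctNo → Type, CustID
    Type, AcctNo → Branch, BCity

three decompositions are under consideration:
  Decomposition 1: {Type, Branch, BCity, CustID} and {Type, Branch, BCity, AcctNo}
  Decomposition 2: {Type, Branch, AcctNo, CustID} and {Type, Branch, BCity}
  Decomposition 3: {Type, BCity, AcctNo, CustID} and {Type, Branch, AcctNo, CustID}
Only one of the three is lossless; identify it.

Decomposition 1: common = {Type, Branch, BCity}, closure = {Type, Branch, BCity} → lossy.
Decomposition 2: common = {Type, Branch}, closure = {Type, Branch} → lossy.
Decomposition 3: common = {Type, AcctNo, CustID}, closure = {Type, Branch, BCity, AcctNo, CustID} → lossless.

Decomposition 3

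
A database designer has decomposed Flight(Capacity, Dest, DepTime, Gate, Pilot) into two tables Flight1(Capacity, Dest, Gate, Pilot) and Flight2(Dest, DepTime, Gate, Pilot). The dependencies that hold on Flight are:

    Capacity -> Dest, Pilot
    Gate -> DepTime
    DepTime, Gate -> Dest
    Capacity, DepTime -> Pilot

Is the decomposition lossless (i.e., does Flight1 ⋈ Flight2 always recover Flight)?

Common attributes: Flight1 ∩ Flight2 = {Dest, Gate, Pilot}.
Closure of {Dest, Gate, Pilot}: Gate → DepTime applies, adding DepTime. So (Dest, Gate, Pilot)⁺ = {Dest, DepTime, Gate, Pilot}.
This closure contains every attribute of Flight2, so Flight1 ∩ Flight2 → Flight2. The join is lossless.

Yes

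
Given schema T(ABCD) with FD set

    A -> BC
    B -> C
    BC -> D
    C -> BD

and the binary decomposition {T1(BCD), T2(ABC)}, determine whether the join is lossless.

Yes

Common attributes: T1 ∩ T2 = {BC}.
Closure of {BC}: BC → D applies, adding D. So (BC)⁺ = {BCD}.
This closure contains every attribute of T1, so T1 ∩ T2 → T1. The join is lossless.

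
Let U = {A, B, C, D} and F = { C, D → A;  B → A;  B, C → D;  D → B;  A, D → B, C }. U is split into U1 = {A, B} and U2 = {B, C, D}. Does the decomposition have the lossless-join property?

Common attributes: U1 ∩ U2 = {B}.
Closure of {B}: B → A applies, adding A. So (B)⁺ = {A, B}.
This closure contains every attribute of U1, so U1 ∩ U2 → U1. The join is lossless.

Yes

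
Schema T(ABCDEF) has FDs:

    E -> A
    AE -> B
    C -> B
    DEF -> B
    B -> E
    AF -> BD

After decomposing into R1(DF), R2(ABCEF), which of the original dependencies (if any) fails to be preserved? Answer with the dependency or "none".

Check AF → BD: no single fragment contains all of {ABDF}, and the restricted closure of {AF} across the fragments never reaches {BD}.
E → A is preserved.
AE → B is preserved.
C → B is preserved.
DEF → B is preserved.
B → E is preserved.

AF -> BD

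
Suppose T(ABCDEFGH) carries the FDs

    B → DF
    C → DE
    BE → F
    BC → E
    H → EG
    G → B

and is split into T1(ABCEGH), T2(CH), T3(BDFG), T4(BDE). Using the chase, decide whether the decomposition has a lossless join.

Chase test. Columns are ABCDEFGH; row i has aⱼ where attribute j ∈ Ti, else bᵢⱼ.
Initial tableau (one row per fragment):
  row 1: a1 a2 a3 b14 a5 b16 a7 a8
  row 2: b21 b22 a3 b24 b25 b26 b27 a8
  row 3: b31 a2 b33 a4 b35 a6 a7 b38
  row 4: b41 a2 b43 a4 a5 b46 b47 b48
Rows 1 and 3 agree on B; apply B→DF and equate their DF entries.
Rows 1 and 4 agree on B; apply B→DF and equate their DF entries.
Rows 1 and 2 agree on C; apply C→DE and equate their DE entries.
Rows 1 and 2 agree on H; apply H→EG and equate their EG entries.
Rows 1 and 2 agree on G; apply G→B and equate their B entries.
Rows 1 and 2 agree on B; apply B→DF and equate their DF entries.
Row 1 is now all distinguished symbols — the join is lossless.

Yes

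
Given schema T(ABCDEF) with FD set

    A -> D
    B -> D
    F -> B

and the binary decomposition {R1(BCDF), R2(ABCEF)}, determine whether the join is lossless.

Yes

Common attributes: R1 ∩ R2 = {BCF}.
Closure of {BCF}: B → D applies, adding D. So (BCF)⁺ = {BCDF}.
This closure contains every attribute of R1, so R1 ∩ R2 → R1. The join is lossless.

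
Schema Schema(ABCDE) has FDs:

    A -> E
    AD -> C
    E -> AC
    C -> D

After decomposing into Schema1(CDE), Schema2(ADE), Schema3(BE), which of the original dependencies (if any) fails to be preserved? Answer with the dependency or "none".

A → E lies within Schema2.
AD → C: restricted closure across fragments reaches C.
E → AC: restricted closure across fragments reaches AC.
C → D lies within Schema1.
Every dependency is enforceable on the fragments, so the decomposition is dependency-preserving.

none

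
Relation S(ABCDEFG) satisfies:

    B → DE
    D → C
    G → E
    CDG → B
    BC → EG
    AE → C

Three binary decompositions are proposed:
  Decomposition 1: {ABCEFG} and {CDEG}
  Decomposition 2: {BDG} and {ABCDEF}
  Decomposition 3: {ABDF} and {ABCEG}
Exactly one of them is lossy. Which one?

Decomposition 1

Decomposition 1: common = {CEG}, closure = {CEG} → lossy.
Decomposition 2: common = {BD}, closure = {BCDEG} → lossless.
Decomposition 3: common = {AB}, closure = {ABCDEG} → lossless.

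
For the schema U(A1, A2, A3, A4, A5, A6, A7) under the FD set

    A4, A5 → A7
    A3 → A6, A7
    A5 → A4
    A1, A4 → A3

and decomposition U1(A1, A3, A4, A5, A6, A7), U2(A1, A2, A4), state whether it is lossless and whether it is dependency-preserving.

lossy but dependency-preserving

Lossless test: (A1, A4)⁺ = {A1, A3, A4, A6, A7}, which is a superkey of neither fragment — lossy.
Dependency preservation: every FD's attributes lie within a single fragment, so each can be enforced locally — preserved.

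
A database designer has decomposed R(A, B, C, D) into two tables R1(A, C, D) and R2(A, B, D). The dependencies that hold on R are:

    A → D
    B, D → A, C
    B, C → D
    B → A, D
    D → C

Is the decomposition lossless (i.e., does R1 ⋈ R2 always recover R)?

Yes

Common attributes: R1 ∩ R2 = {A, D}.
Closure of {A, D}: D → C applies, adding C. So (A, D)⁺ = {A, C, D}.
This closure contains every attribute of R1, so R1 ∩ R2 → R1. The join is lossless.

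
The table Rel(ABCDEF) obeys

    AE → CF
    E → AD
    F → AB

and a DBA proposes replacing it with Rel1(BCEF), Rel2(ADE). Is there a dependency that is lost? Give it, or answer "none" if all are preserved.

Check F → AB: no single fragment contains all of {ABF}, and the restricted closure of {F} across the fragments never reaches {AB}.
AE → CF is preserved.
E → AD is preserved.

F → AB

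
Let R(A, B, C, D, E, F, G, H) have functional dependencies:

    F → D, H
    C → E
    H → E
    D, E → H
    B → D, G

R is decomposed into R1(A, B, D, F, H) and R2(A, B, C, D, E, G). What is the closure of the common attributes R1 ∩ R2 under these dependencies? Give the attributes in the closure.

A, B, D, G

R1 ∩ R2 = {A, B, D}.
B → D, G applies, adding G
Closure: {A, B, D, G}.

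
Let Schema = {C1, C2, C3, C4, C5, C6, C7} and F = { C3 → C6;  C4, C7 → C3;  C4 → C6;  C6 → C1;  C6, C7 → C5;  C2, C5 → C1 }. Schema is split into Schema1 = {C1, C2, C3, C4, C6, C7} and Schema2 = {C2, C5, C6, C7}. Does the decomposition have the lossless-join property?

Yes

Common attributes: Schema1 ∩ Schema2 = {C2, C6, C7}.
Closure of {C2, C6, C7}: C6 → C1 applies, adding C1; C6, C7 → C5 applies, adding C5. So (C2, C6, C7)⁺ = {C1, C2, C5, C6, C7}.
This closure contains every attribute of Schema2, so Schema1 ∩ Schema2 → Schema2. The join is lossless.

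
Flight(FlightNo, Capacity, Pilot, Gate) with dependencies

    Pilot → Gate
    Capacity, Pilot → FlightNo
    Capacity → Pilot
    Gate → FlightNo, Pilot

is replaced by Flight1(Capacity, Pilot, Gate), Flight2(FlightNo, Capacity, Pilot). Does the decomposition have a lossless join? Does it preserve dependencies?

lossless and dependency-preserving

Lossless test: (Capacity, Pilot)⁺ = {FlightNo, Capacity, Pilot, Gate}, which contains all of one fragment — lossless.
Dependency preservation: Gate → FlightNo, Pilot is not contained in any single fragment, but the restricted closure of its left-hand side across the fragments still reaches the right-hand side; the remaining FDs each lie inside some fragment. All dependencies are preserved.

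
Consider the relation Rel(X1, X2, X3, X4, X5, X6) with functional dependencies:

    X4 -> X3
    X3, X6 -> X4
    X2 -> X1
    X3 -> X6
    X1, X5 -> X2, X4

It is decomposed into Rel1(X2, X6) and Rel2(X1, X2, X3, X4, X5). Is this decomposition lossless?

No

Common attributes: Rel1 ∩ Rel2 = {X2}.
Closure of {X2}: X2 → X1 applies, adding X1. So (X2)⁺ = {X1, X2}.
The closure contains neither all of Rel1 = {X2, X6} nor all of Rel2 = {X1, X2, X3, X4, X5}, so the common attributes are not a superkey of either fragment. The join is lossy.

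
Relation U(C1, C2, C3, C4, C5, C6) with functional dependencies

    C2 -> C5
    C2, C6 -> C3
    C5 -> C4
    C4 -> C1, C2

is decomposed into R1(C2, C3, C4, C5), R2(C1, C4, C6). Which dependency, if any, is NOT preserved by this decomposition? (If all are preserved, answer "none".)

C2, C6 -> C3

Check C2, C6 → C3: no single fragment contains all of {C2, C3, C6}, and the restricted closure of {C2, C6} across the fragments never reaches {C3}.
C2 → C5 is preserved.
C5 → C4 is preserved.
C4 → C1, C2 is preserved.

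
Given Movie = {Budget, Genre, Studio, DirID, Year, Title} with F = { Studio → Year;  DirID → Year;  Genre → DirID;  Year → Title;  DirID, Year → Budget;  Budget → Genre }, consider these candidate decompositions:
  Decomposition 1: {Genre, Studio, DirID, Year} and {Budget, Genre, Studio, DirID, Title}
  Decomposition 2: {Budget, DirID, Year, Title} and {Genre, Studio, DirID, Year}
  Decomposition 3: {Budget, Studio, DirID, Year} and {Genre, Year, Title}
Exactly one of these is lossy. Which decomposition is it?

Decomposition 3

Decomposition 1: common = {Genre, Studio, DirID}, closure = {Budget, Genre, Studio, DirID, Year, Title} → lossless.
Decomposition 2: common = {DirID, Year}, closure = {Budget, Genre, DirID, Year, Title} → lossless.
Decomposition 3: common = {Year}, closure = {Year, Title} → lossy.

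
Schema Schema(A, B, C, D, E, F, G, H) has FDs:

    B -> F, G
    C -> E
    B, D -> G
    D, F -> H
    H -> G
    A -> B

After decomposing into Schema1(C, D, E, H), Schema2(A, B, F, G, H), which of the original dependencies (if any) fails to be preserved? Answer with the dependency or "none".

Check D, F → H: no single fragment contains all of {D, F, H}, and the restricted closure of {D, F} across the fragments never reaches {H}.
B → F, G is preserved.
C → E is preserved.
B, D → G is preserved.
H → G is preserved.
A → B is preserved.

D, F -> H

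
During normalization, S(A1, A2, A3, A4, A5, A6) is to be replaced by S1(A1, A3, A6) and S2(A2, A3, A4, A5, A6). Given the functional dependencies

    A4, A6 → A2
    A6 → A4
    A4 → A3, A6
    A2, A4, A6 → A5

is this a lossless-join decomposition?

Common attributes: S1 ∩ S2 = {A3, A6}.
Closure of {A3, A6}: A6 → A4 applies, adding A4; A4, A6 → A2 applies, adding A2; A2, A4, A6 → A5 applies, adding A5. So (A3, A6)⁺ = {A2, A3, A4, A5, A6}.
This closure contains every attribute of S2, so S1 ∩ S2 → S2. The join is lossless.

Yes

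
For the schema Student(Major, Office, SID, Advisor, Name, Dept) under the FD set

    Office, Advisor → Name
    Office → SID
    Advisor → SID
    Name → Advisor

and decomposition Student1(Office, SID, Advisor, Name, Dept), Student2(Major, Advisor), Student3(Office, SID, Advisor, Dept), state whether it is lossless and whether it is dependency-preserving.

Lossless test (chase): Rows 1 and 3 agree on Office, Advisor; apply Office, Advisor→Name and equate their Name entries. Rows 1 and 2 agree on Advisor; apply Advisor→SID and equate their SID entries. No row becomes fully distinguished — the join is lossy.
Dependency preservation: every FD's attributes lie within a single fragment, so each can be enforced locally — preserved.

lossy but dependency-preserving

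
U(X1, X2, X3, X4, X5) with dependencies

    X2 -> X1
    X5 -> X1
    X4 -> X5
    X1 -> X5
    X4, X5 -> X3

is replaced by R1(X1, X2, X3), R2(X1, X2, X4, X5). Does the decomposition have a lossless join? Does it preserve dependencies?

Lossless test: (X1, X2)⁺ = {X1, X2, X5}, which is a superkey of neither fragment — lossy.
Dependency preservation: the restricted closure of {X4, X5} across the fragments never reaches {X3}, so X4, X5 → X3 cannot be enforced without a join — not preserved.

lossy and not dependency-preserving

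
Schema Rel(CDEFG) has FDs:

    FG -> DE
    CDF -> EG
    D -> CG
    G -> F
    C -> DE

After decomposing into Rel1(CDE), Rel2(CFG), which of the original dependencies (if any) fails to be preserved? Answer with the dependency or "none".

FG → DE: restricted closure across fragments reaches DE.
CDF → EG: restricted closure across fragments reaches EG.
D → CG: restricted closure across fragments reaches CG.
G → F lies within Rel2.
C → DE lies within Rel1.
Every dependency is enforceable on the fragments, so the decomposition is dependency-preserving.

none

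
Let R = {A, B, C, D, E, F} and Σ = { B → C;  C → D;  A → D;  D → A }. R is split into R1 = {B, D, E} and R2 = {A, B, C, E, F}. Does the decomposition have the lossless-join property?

Yes

Common attributes: R1 ∩ R2 = {B, E}.
Closure of {B, E}: B → C applies, adding C; C → D applies, adding D; D → A applies, adding A. So (B, E)⁺ = {A, B, C, D, E}.
This closure contains every attribute of R1, so R1 ∩ R2 → R1. The join is lossless.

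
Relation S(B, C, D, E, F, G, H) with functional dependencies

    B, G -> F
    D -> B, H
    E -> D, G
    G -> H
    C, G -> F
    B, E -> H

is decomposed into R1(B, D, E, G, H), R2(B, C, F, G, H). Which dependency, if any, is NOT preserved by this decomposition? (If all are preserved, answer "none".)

none

B, G → F lies within R2.
D → B, H lies within R1.
E → D, G lies within R1.
G → H lies within R1.
C, G → F lies within R2.
B, E → H lies within R1.
Every dependency is enforceable on the fragments, so the decomposition is dependency-preserving.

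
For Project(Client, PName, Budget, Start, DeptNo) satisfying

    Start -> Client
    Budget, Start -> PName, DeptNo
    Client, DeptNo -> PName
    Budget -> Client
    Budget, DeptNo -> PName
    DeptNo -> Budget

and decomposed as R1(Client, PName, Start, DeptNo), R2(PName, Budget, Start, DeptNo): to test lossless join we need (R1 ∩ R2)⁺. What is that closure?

Client, PName, Budget, Start, DeptNo

R1 ∩ R2 = {PName, Start, DeptNo}.
Start → Client applies, adding Client
DeptNo → Budget applies, adding Budget
Closure: {Client, PName, Budget, Start, DeptNo}.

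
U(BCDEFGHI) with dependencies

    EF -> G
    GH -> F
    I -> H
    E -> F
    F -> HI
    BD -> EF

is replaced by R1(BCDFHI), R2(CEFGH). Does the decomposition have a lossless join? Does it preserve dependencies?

Lossless test: (CFH)⁺ = {CFHI}, which is a superkey of neither fragment — lossy.
Dependency preservation: the restricted closure of {BD} across the fragments never reaches {EF}, so BD → EF cannot be enforced without a join — not preserved.

lossy and not dependency-preserving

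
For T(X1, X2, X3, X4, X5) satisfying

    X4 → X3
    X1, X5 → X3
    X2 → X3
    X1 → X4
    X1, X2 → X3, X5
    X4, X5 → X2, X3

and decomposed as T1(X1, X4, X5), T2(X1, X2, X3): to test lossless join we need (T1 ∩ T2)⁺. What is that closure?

T1 ∩ T2 = {X1}.
X1 → X4 applies, adding X4
X4 → X3 applies, adding X3
Closure: {X1, X3, X4}.

X1, X3, X4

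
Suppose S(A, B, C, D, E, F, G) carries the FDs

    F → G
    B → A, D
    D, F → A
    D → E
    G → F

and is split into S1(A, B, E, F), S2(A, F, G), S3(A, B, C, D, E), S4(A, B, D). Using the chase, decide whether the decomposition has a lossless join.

No

Chase test. Columns are A, B, C, D, E, F, G; row i has aⱼ where attribute j ∈ Si, else bᵢⱼ.
Initial tableau (one row per fragment):
  row 1: a1 a2 b13 b14 a5 a6 b17
  row 2: a1 b22 b23 b24 b25 a6 a7
  row 3: a1 a2 a3 a4 a5 b36 b37
  row 4: a1 a2 b43 a4 b45 b46 b47
Rows 1 and 2 agree on F; apply F→G and equate their G entries.
Rows 1 and 3 agree on B; apply B→A, D and equate their A, D entries.
Rows 1 and 4 agree on D; apply D→E and equate their E entries.
No row becomes fully distinguished — the join is lossy.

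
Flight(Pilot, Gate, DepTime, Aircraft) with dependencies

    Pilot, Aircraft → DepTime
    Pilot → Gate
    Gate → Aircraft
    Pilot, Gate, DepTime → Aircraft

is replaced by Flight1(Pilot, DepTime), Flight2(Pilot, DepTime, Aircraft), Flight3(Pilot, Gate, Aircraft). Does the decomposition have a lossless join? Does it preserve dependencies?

lossless and dependency-preserving

Lossless test (chase): Rows 2 and 3 agree on Pilot, Aircraft; apply Pilot, Aircraft→DepTime and equate their DepTime entries. Rows 1 and 2 agree on Pilot; apply Pilot→Gate and equate their Gate entries. Rows 1 and 3 agree on Pilot; apply Pilot→Gate and equate their Gate entries. Rows 1 and 2 agree on Gate; apply Gate→Aircraft and equate their Aircraft entries. Row 1 is now all distinguished symbols — the join is lossless.
Dependency preservation: Pilot, Gate, DepTime → Aircraft is not contained in any single fragment, but the restricted closure of its left-hand side across the fragments still reaches the right-hand side; the remaining FDs each lie inside some fragment. All dependencies are preserved.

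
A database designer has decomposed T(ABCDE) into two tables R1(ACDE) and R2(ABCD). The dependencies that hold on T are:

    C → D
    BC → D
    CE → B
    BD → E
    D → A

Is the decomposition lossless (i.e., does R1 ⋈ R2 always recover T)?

No

Common attributes: R1 ∩ R2 = {ACD}.
No dependency enlarges {ACD}, so (ACD)⁺ = {ACD}.
The closure contains neither all of R1 = {ACDE} nor all of R2 = {ABCD}, so the common attributes are not a superkey of either fragment. The join is lossy.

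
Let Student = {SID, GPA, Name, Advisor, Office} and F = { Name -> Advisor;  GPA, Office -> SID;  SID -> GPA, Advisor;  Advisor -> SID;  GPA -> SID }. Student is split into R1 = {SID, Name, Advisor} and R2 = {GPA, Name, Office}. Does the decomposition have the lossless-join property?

Yes

Common attributes: R1 ∩ R2 = {Name}.
Closure of {Name}: Name → Advisor applies, adding Advisor; Advisor → SID applies, adding SID; SID → GPA, Advisor applies, adding GPA. So (Name)⁺ = {SID, GPA, Name, Advisor}.
This closure contains every attribute of R1, so R1 ∩ R2 → R1. The join is lossless.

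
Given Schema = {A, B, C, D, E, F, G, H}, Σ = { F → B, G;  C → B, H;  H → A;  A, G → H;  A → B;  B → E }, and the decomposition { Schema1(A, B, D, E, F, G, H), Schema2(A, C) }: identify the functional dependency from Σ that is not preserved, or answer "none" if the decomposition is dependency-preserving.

C → B, H

Check C → B, H: no single fragment contains all of {B, C, H}, and the restricted closure of {C} across the fragments never reaches {B, H}.
F → B, G is preserved.
H → A is preserved.
A, G → H is preserved.
A → B is preserved.
B → E is preserved.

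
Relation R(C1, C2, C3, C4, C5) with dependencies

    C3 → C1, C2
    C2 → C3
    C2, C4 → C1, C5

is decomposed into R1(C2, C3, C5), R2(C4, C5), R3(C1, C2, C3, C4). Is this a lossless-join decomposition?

No

Chase test. Columns are C1, C2, C3, C4, C5; row i has aⱼ where attribute j ∈ Ri, else bᵢⱼ.
Initial tableau (one row per fragment):
  row 1: b11 a2 a3 b14 a5
  row 2: b21 b22 b23 a4 a5
  row 3: a1 a2 a3 a4 b35
Rows 1 and 3 agree on C3; apply C3→C1, C2 and equate their C1, C2 entries.
No row becomes fully distinguished — the join is lossy.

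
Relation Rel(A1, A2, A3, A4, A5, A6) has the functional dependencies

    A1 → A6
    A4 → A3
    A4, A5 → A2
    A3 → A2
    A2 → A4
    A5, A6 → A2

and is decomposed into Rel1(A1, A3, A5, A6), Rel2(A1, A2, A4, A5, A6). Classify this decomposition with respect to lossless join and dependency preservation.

Lossless test: (A1, A5, A6)⁺ = {A1, A2, A3, A4, A5, A6}, which contains all of one fragment — lossless.
Dependency preservation: the restricted closure of {A4} across the fragments never reaches {A3}, so A4 → A3 cannot be enforced without a join — not preserved.

lossless but not dependency-preserving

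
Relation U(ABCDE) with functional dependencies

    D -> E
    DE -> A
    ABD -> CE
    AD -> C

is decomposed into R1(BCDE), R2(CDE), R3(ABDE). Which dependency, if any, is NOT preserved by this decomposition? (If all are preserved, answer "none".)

D → E lies within R1.
DE → A lies within R3.
ABD → CE: restricted closure across fragments reaches CE.
AD → C: restricted closure across fragments reaches C.
Every dependency is enforceable on the fragments, so the decomposition is dependency-preserving.

none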